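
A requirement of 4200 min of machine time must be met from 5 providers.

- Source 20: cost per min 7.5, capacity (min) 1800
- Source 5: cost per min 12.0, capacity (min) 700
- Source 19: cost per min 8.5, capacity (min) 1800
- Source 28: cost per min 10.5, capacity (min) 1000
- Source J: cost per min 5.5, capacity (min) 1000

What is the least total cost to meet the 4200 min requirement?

Cheapest first:
Source J (5.5): use full 1000 → 3200 min to go.
Take 1800 from Source 20 at 7.5 → need 1400 more.
Source 19 (8.5): take the remaining 1400 → done.
Source 28, Source 5: unused.
Cost = 1000×5.5 + 1800×7.5 + 1400×8.5 = 30900.

30900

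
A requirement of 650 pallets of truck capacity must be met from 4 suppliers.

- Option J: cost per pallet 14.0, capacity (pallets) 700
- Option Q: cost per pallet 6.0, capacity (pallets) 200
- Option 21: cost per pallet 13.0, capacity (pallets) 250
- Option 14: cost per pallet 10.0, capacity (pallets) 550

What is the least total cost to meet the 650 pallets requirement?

Cheapest first:
Take 200 from Option Q at 6.0 — need 450 more.
Take 450 from Option 14 at 10.0 to finish.
Option 21, Option J: unused.
Cost = 200×6.0 + 450×10.0 = 5700.

5700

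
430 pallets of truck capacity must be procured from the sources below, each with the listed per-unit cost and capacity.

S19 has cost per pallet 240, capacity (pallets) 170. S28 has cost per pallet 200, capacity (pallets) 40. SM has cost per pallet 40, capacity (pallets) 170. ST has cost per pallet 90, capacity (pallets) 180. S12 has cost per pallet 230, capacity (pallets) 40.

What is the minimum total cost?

Use sources in increasing cost order.
Take 170 from SM at 40 — need 260 more.
ST (90): use full 180 — 80 pallets to go.
S28 at 200: take all 40 pallets — 40 still needed.
S12 (230): use full 40 — 0 pallets to go.
S19: unused.
Cost = 170×40 + 180×90 + 40×200 + 40×230 = 40200.

40200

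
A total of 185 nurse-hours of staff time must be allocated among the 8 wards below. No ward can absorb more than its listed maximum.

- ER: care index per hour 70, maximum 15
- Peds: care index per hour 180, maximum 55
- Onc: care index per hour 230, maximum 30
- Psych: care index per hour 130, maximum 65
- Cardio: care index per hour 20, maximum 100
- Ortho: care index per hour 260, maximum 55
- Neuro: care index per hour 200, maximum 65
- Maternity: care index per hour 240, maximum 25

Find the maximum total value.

42000

Order the wards by care index per hour: Ortho 260 > Maternity 240 > Onc 230 > Neuro 200 > Peds 180 > Psych 130 > ER 70 > Cardio 20.
Give Ortho 55 to hit its cap of 55 — 130 left.
Maternity takes 25 to reach its cap of 25 — 105 left.
Onc takes 30 to reach its cap of 30 — 75 left.
Neuro takes 65 to reach its cap of 65 — 10 left.
Peds has room for 55 but only 10 remain, so it gets 10.
Total = 180×10 + 230×30 + 260×55 + 200×65 + 240×25 = 42000.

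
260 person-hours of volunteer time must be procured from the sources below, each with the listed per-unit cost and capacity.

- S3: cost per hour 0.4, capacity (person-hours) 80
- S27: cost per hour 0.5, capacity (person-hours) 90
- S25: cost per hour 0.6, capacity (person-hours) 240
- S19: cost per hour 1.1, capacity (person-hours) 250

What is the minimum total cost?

131

Use sources in increasing cost order.
S3 at 0.4: take all 80 person-hours — 180 still needed.
S27 at 0.5: take all 90 person-hours — 90 still needed.
S25 (0.6): take the remaining 90 — done.
S19: unused.
Cost = 80×0.4 + 90×0.5 + 90×0.6 = 131.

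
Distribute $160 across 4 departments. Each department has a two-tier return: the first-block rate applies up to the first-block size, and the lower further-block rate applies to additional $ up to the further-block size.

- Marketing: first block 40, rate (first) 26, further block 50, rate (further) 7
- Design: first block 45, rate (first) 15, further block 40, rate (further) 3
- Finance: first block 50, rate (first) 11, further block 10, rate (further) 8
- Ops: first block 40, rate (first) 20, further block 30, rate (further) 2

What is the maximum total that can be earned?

Treat each block as its own option and order by rate: Marketing/first 26 > Ops/first 20 > Design/first 15 > Finance/first 11 > Finance/second 8 > Marketing/second 7 > Design/second 3 > Ops/second 2.
Marketing first at 26: fill all 40 → 120 left.
Fill Ops first block (40 at 20) → 80 left.
Design first at 15: fill all 45 → 35 left.
35 remain; put them into Finance first at 11.
Total = 26×40 + 20×40 + 15×45 + 11×35 = 2900.

2900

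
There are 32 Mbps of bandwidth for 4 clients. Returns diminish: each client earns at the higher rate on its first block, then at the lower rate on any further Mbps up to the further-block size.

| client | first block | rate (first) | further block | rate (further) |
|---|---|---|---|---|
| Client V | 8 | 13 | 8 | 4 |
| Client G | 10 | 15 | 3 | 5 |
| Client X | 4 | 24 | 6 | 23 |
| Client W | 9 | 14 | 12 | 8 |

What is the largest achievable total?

549

Order all 8 blocks by rate: Client X/tier1 24 > Client X/tier2 23 > Client G/tier1 15 > Client W/tier1 14 > Client V/tier1 13 > Client W/tier2 8 > Client G/tier2 5 > Client V/tier2 4.
Client X/tier1 (24): +4 — 28 left.
Client X/tier2 (23): +6 — 22 left.
Fill Client G tier1 block (10 at 15) — 12 left.
Client W tier1 at 14: fill all 9 — 3 left.
3 remain; put them into Client V tier1 at 13.
Total = 24×4 + 23×6 + 15×10 + 14×9 + 13×3 = 549.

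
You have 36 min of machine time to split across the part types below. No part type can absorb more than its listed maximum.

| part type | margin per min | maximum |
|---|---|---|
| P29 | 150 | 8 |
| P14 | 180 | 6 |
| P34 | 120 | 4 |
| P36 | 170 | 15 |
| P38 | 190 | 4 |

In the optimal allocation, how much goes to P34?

3

Highest margin per min first: P38 190 > P14 180 > P36 170 > P29 150 > P34 120.
P38 takes 4 to reach its cap of 4 ; 32 left.
P14: +6 to 6 (cap) ; 26 left.
P36 takes 15 to reach its cap of 15 ; 11 left.
P29 takes 8 to reach its cap of 8 ; 3 left.
P34: +3 (room for 4) → 3. Pool exhausted.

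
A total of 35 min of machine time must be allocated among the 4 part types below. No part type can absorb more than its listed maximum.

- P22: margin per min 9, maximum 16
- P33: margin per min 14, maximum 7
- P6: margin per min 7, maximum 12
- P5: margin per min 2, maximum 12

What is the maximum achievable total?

326

Rank by margin per min: P33 14 > P22 9 > P6 7 > P5 2.
P33: +7 to 7 (cap) — 28 left.
Give P22 16 to hit its cap of 16 — 12 left.
P6: +12 to 12 (cap) — 0 left.
Total = 9×16 + 14×7 + 7×12 = 326.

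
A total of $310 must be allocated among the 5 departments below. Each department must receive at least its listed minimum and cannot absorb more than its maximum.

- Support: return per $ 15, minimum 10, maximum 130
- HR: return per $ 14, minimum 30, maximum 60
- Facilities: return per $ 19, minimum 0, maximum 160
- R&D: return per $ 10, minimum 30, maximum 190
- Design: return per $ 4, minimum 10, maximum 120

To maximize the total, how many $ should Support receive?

80

Meeting every minimum uses 10+30+0+30+10 = 80 $, leaving 230.
Highest return per $ first: Facilities 19 > Support 15 > HR 14 > R&D 10 > Design 4.
Give Facilities 160 more to hit its cap of 160 ; 70 left.
Support: +70 (room for 120) → 80. Pool exhausted.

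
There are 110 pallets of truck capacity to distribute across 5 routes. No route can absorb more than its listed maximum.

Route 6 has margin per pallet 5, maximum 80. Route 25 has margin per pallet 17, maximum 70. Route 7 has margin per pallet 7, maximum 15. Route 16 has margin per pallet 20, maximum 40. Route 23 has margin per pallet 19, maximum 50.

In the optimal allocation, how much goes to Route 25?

20

Rank by margin per pallet: Route 16 20 > Route 23 19 > Route 25 17 > Route 7 7 > Route 6 5.
Route 16: +40 to 40 (cap) ; 70 left.
Route 23 takes 50 to reach its cap of 50 ; 20 left.
Route 25 has room for 70 but only 20 remain, so it gets 20.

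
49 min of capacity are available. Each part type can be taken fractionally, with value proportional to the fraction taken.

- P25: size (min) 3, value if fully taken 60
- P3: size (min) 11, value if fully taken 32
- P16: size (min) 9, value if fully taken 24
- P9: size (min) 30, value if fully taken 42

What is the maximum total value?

152.4

Best value per unit of size first: P25 60/3≈20, P3 32/11≈2.91, P16 24/9≈2.67, P9 42/30≈1.4.
All 3 min of P25 fit (value 60) ; 46 remain.
P3: take in full, 11 min for value 32 ; 35 left.
Take all of P16 (9 min, value 24) ; 26 min left.
Only 26 min remain; take 26/30 of P9 for value 42×26/30 = 36.4.
Total value = 152.4.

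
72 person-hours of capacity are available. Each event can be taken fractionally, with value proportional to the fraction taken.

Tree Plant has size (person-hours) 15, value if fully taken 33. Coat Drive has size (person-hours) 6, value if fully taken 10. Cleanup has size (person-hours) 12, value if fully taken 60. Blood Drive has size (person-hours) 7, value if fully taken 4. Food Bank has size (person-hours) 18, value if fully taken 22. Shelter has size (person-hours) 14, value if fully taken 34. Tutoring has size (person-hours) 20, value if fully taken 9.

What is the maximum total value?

163

Sort by value density: Cleanup 60/12≈5, Shelter 34/14≈2.43, Tree Plant 33/15≈2.2, Coat Drive 10/6≈1.67, Food Bank 22/18≈1.22, Blood Drive 4/7≈0.571, Tutoring 9/20≈0.45.
Cleanup: take in full, 12 person-hours for value 60 → 60 left.
Take all of Shelter (14 person-hours, value 34) → 46 person-hours left.
Tree Plant: take in full, 15 person-hours for value 33 → 31 left.
All 6 person-hours of Coat Drive fit (value 10) → 25 remain.
Food Bank: take in full, 18 person-hours for value 22 → 7 left.
Blood Drive: take in full, 7 person-hours for value 4 → 0 left.
Total value = 163.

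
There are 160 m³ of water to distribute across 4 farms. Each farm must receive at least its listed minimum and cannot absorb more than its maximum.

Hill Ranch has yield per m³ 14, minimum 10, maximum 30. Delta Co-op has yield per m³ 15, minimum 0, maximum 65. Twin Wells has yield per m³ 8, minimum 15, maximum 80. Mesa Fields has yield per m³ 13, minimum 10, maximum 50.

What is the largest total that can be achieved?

Meeting every minimum uses 10+0+15+10 = 35 m³, leaving 125.
Rank by yield per m³: Delta Co-op 15 > Hill Ranch 14 > Mesa Fields 13 > Twin Wells 8.
Delta Co-op takes 65 more to reach its cap of 65 ; 60 left.
Give Hill Ranch 20 more to hit its cap of 30 ; 40 left.
Mesa Fields: +40 to 50 (cap) ; 0 left.
Total = 14×30 + 15×65 + 8×15 + 13×50 = 2165.

2165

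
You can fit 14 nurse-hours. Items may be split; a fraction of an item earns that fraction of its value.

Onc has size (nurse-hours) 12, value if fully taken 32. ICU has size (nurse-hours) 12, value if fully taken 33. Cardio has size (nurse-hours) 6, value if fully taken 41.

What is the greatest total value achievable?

Sort by value density: Cardio 41/6≈6.83, ICU 33/12≈2.75, Onc 32/12≈2.67.
Take all of Cardio (6 nurse-hours, value 41) — 8 nurse-hours left.
Only 8 nurse-hours remain; take 8/12 of ICU for value 33×8/12 = 22.
Total value = 63.

63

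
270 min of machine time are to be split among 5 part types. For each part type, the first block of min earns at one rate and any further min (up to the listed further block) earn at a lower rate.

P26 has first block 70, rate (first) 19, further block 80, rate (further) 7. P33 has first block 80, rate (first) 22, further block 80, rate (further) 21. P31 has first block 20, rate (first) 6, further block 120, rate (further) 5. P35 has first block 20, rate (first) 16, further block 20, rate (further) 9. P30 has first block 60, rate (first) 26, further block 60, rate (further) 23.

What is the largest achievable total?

6170

Order all 10 blocks by rate: P30/tier1 26 > P30/tier2 23 > P33/tier1 22 > P33/tier2 21 > P26/tier1 19 > P35/tier1 16 > P35/tier2 9 > P26/tier2 7 > P31/tier1 6 > P31/tier2 5.
P30/tier1 (26): +60 — 210 left.
Fill P30 tier2 block (60 at 23) — 150 left.
P33/tier1 (22): +80 — 70 left.
P33 tier2 at 21: only 70 left, fill 70.
Total = 26×60 + 23×60 + 22×80 + 21×70 = 6170.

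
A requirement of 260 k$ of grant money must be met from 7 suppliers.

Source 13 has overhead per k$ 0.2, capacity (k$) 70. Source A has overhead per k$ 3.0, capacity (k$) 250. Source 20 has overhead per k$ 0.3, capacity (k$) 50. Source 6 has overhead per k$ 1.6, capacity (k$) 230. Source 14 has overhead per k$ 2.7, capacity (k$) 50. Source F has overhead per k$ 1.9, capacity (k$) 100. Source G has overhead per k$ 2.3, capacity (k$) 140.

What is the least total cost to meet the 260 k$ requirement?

253

Cheapest first:
Source 13 (0.2): use full 70 → 190 k$ to go.
Source 20 at 0.3: take all 50 k$ → 140 still needed.
Take 140 from Source 6 at 1.6 to finish.
Source F, Source G, Source 14, Source A: unused.
Cost = 70×0.2 + 50×0.3 + 140×1.6 = 253.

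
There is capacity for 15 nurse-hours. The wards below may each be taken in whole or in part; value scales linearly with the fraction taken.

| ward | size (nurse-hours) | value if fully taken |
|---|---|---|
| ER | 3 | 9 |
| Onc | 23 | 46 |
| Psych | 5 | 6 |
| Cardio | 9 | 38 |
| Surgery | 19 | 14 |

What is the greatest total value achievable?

Rank by value-to-size ratio: Cardio 38/9≈4.22, ER 9/3≈3, Onc 46/23≈2, Psych 6/5≈1.2, Surgery 14/19≈0.737.
All 9 nurse-hours of Cardio fit (value 38) → 6 remain.
Take all of ER (3 nurse-hours, value 9) → 3 nurse-hours left.
Only 3 nurse-hours remain; take 3/23 of Onc for value 46×3/23 = 6.
Total value = 53.

53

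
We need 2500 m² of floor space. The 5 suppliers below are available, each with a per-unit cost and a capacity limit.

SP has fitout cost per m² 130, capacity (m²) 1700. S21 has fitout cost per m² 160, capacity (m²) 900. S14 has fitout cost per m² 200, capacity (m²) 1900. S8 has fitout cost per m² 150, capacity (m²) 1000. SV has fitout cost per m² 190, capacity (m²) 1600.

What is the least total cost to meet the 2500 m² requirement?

Fill from the cheapest supplier first.
SP (130): use full 1700 — 800 m² to go.
Take 800 from S8 at 150 to finish.
S21, SV, S14: unused.
Cost = 1700×130 + 800×150 = 341000.

341000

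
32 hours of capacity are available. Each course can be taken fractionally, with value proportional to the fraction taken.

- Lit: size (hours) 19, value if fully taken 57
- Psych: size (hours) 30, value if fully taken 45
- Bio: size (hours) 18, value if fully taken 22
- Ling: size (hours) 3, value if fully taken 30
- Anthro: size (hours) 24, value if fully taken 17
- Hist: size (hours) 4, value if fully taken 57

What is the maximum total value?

153

Best value per unit of size first: Hist 57/4≈14.2, Ling 30/3≈10, Lit 57/19≈3, Psych 45/30≈1.5, Bio 22/18≈1.22, Anthro 17/24≈0.708.
Hist: take in full, 4 hours for value 57 — 28 left.
Take all of Ling (3 hours, value 30) — 25 hours left.
Lit: take in full, 19 hours for value 57 — 6 left.
Fill the last 6 hours with part of Psych: 6/30 of it earns 9.
Total value = 153.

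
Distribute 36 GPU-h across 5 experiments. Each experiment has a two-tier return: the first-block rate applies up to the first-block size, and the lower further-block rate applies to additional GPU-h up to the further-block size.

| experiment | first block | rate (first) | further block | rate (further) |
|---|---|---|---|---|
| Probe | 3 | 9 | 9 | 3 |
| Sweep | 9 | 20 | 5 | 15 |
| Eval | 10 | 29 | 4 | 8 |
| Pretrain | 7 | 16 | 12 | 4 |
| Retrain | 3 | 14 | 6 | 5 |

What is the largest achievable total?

Treat each block as its own option and order by rate: Eval/T1 29 > Sweep/T1 20 > Pretrain/T1 16 > Sweep/T2 15 > Retrain/T1 14 > Probe/T1 9 > Eval/T2 8 > Retrain/T2 5 > Pretrain/T2 4 > Probe/T2 3.
Fill Eval T1 block (10 at 29) ; 26 left.
Fill Sweep T1 block (9 at 20) ; 17 left.
Pretrain/T1 (16): +7 ; 10 left.
Fill Sweep T2 block (5 at 15) ; 5 left.
Fill Retrain T1 block (3 at 14) ; 2 left.
2 remain; put them into Probe T1 at 9.
Total = 29×10 + 20×9 + 16×7 + 15×5 + 14×3 + 9×2 = 717.

717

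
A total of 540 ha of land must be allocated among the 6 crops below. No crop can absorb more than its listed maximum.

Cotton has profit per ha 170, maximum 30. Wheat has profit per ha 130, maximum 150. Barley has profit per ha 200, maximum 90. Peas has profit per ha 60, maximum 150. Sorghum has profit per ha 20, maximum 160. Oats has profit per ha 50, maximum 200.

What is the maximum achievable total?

Highest profit per ha first: Barley 200 > Cotton 170 > Wheat 130 > Peas 60 > Oats 50 > Sorghum 20.
Barley: +90 to 90 (cap) — 450 left.
Cotton: +30 to 30 (cap) — 420 left.
Wheat: +150 to 150 (cap) — 270 left.
Give Peas 150 to hit its cap of 150 — 120 left.
Oats has room for 200 but only 120 remain, so it gets 120.
Total = 170×30 + 130×150 + 200×90 + 60×150 + 50×120 = 57600.

57600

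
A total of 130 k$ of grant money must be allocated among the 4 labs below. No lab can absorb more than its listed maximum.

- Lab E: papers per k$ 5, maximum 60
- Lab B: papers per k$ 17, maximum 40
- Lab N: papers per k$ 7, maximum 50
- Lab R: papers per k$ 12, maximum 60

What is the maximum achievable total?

1610

Highest papers per k$ first: Lab B 17 > Lab R 12 > Lab N 7 > Lab E 5.
Lab B takes 40 to reach its cap of 40 — 90 left.
Lab R takes 60 to reach its cap of 60 — 30 left.
Lab N has room for 50 but only 30 remain, so it gets 30.
Total = 17×40 + 7×30 + 12×60 = 1610.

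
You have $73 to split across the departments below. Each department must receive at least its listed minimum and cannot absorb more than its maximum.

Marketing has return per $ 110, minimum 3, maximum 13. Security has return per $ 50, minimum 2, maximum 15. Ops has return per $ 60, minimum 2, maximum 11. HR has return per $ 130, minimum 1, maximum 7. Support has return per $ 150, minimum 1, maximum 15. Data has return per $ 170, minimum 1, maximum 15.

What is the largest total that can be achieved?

Meeting every minimum uses 3+2+2+1+1+1 = 10 $, leaving 63.
Rank by return per $: Data 170 > Support 150 > HR 130 > Marketing 110 > Ops 60 > Security 50.
Data: +14 to 15 (cap) — 49 left.
Give Support 14 more to hit its cap of 15 — 35 left.
Give HR 6 more to hit its cap of 7 — 29 left.
Give Marketing 10 more to hit its cap of 13 — 19 left.
Ops takes 9 more to reach its cap of 11 — 10 left.
Only 10 left; Security takes them to reach 12.
Total = 110×13 + 50×12 + 60×11 + 130×7 + 150×15 + 170×15 = 8400.

8400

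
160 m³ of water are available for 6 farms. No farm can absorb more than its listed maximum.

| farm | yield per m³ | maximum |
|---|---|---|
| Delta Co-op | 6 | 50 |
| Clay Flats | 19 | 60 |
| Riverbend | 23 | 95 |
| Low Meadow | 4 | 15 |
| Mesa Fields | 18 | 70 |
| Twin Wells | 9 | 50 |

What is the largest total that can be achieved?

Highest yield per m³ first: Riverbend 23 > Clay Flats 19 > Mesa Fields 18 > Twin Wells 9 > Delta Co-op 6 > Low Meadow 4.
Give Riverbend 95 to hit its cap of 95 — 65 left.
Clay Flats takes 60 to reach its cap of 60 — 5 left.
Mesa Fields has room for 70 but only 5 remain, so it gets 5.
Total = 19×60 + 23×95 + 18×5 = 3415.

3415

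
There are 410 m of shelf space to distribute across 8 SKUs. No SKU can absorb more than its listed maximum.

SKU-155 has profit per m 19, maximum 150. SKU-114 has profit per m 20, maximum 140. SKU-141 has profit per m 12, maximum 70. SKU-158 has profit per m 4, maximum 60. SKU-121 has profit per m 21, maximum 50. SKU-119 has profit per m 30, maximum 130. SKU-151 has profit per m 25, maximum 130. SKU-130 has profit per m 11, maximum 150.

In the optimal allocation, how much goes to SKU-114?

100

Highest profit per m first: SKU-119 30 > SKU-151 25 > SKU-121 21 > SKU-114 20 > SKU-155 19 > SKU-141 12 > SKU-130 11 > SKU-158 4.
SKU-119: +130 to 130 (cap) ; 280 left.
SKU-151 takes 130 to reach its cap of 130 ; 150 left.
SKU-121: +50 to 50 (cap) ; 100 left.
Only 100 left; SKU-114 takes them to reach 100.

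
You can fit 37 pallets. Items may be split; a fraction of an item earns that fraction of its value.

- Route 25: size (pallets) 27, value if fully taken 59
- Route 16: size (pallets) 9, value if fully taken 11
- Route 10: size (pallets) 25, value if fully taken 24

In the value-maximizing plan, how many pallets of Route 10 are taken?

1

Rank by value-to-size ratio: Route 25 59/27≈2.19, Route 16 11/9≈1.22, Route 10 24/25≈0.96.
Take all of Route 25 (27 pallets, value 59) ; 10 pallets left.
Route 16: take in full, 9 pallets for value 11 ; 1 left.
Fill the last 1 pallets with part of Route 10: 1/25 of it earns 0.96.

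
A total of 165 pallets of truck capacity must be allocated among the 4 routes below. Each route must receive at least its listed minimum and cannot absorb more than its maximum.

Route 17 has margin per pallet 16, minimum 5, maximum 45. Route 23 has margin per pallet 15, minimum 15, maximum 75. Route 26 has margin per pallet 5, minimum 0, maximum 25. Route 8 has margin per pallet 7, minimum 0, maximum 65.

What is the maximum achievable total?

Meeting every minimum uses 5+15+0+0 = 20 pallets, leaving 145.
Highest margin per pallet first: Route 17 16 > Route 23 15 > Route 8 7 > Route 26 5.
Route 17 takes 40 more to reach its cap of 45 ; 105 left.
Route 23 takes 60 more to reach its cap of 75 ; 45 left.
Only 45 left; Route 8 takes them to reach 45.
Total = 16×45 + 15×75 + 7×45 = 2160.

2160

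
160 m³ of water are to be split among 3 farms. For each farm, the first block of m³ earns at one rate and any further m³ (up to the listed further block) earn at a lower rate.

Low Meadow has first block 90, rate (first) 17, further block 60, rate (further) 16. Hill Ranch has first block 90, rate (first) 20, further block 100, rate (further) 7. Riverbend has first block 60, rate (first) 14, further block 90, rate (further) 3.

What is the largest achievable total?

Order all 6 blocks by rate: Hill Ranch/T1 20 > Low Meadow/T1 17 > Low Meadow/T2 16 > Riverbend/T1 14 > Hill Ranch/T2 7 > Riverbend/T2 3.
Hill Ranch T1 at 20: fill all 90 ; 70 left.
70 remain; put them into Low Meadow T1 at 17.
Total = 20×90 + 17×70 = 2990.

2990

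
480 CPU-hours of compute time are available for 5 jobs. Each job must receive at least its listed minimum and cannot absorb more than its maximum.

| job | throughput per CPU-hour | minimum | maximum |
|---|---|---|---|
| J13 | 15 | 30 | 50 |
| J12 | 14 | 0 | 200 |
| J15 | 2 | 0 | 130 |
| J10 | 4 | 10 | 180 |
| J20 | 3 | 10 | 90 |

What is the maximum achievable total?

4420

Meeting every minimum uses 30+0+0+10+10 = 50 CPU-hours, leaving 430.
Order the jobs by throughput per CPU-hour: J13 15 > J12 14 > J10 4 > J20 3 > J15 2.
J13 takes 20 more to reach its cap of 50 ; 410 left.
J12 takes 200 more to reach its cap of 200 ; 210 left.
Give J10 170 more to hit its cap of 180 ; 40 left.
J20: +40 (room for 80) → 50. Pool exhausted.
Total = 15×50 + 14×200 + 4×180 + 3×50 = 4420.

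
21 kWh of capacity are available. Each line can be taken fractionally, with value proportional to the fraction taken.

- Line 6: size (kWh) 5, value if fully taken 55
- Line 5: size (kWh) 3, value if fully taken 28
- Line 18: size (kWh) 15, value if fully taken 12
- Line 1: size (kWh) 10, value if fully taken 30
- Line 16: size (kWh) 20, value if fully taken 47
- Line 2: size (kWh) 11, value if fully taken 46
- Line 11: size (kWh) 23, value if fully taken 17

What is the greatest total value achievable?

135

Sort by value density: Line 6 55/5≈11, Line 5 28/3≈9.33, Line 2 46/11≈4.18, Line 1 30/10≈3, Line 16 47/20≈2.35, Line 18 12/15≈0.8, Line 11 17/23≈0.739.
All 5 kWh of Line 6 fit (value 55) ; 16 remain.
Line 5: take in full, 3 kWh for value 28 ; 13 left.
Take all of Line 2 (11 kWh, value 46) ; 2 kWh left.
2 kWh left: a 2/10 share of Line 1 gives 30×2/10 = 6.
Total value = 135.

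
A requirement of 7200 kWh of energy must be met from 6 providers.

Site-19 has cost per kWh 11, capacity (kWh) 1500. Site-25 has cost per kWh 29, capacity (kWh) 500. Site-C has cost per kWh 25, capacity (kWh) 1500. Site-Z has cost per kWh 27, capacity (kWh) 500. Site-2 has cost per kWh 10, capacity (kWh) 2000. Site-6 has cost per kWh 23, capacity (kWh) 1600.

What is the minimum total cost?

127200

Fill from the cheapest provider first.
Site-2 at 10: take all 2000 kWh ; 5200 still needed.
Site-19 (11): use full 1500 ; 3700 kWh to go.
Take 1600 from Site-6 at 23 ; need 2100 more.
Site-C (25): use full 1500 ; 600 kWh to go.
Site-Z (27): use full 500 ; 100 kWh to go.
Take 100 from Site-25 at 29 to finish.
Cost = 2000×10 + 1500×11 + 1600×23 + 1500×25 + 500×27 + 100×29 = 127200.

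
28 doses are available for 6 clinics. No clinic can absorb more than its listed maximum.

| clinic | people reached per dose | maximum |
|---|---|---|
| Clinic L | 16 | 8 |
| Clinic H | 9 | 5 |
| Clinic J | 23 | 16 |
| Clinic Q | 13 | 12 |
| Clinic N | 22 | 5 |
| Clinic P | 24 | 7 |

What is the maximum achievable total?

Rank by people reached per dose: Clinic P 24 > Clinic J 23 > Clinic N 22 > Clinic L 16 > Clinic Q 13 > Clinic H 9.
Give Clinic P 7 to hit its cap of 7 ; 21 left.
Clinic J takes 16 to reach its cap of 16 ; 5 left.
Give Clinic N 5 to hit its cap of 5 ; 0 left.
Total = 23×16 + 22×5 + 24×7 = 646.

646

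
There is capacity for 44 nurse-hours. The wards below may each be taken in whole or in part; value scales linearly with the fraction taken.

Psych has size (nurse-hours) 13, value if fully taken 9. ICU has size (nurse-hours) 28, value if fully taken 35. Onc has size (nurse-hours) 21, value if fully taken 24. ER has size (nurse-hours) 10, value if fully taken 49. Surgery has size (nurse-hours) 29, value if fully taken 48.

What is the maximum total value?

103.25

Sort by value density: ER 49/10≈4.9, Surgery 48/29≈1.66, ICU 35/28≈1.25, Onc 24/21≈1.14, Psych 9/13≈0.692.
Take all of ER (10 nurse-hours, value 49) ; 34 nurse-hours left.
Surgery: take in full, 29 nurse-hours for value 48 ; 5 left.
5 nurse-hours left: a 5/28 share of ICU gives 35×5/28 = 6.25.
Total value = 103.25.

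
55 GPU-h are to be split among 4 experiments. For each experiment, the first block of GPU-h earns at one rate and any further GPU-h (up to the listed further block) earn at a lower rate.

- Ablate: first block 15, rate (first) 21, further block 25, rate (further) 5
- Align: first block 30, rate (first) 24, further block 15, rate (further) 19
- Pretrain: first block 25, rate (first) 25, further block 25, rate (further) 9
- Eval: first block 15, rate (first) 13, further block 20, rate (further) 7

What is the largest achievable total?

1345

Treat each block as its own option and order by rate: Pretrain/tier1 25 > Align/tier1 24 > Ablate/tier1 21 > Align/tier2 19 > Eval/tier1 13 > Pretrain/tier2 9 > Eval/tier2 7 > Ablate/tier2 5.
Pretrain/tier1 (25): +25 ; 30 left.
Align tier1 at 24: fill all 30 ; 0 left.
Total = 25×25 + 24×30 = 1345.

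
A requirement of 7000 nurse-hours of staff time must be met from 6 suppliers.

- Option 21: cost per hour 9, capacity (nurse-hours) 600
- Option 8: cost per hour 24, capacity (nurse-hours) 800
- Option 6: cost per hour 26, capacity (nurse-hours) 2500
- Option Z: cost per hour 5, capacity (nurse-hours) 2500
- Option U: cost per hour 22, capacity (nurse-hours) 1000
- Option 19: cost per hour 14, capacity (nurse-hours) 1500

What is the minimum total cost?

95700

Fill from the cheapest supplier first.
Option Z at 5: take all 2500 nurse-hours ; 4500 still needed.
Option 21 at 9: take all 600 nurse-hours ; 3900 still needed.
Option 19 at 14: take all 1500 nurse-hours ; 2400 still needed.
Option U at 22: take all 1000 nurse-hours ; 1400 still needed.
Option 8 (24): use full 800 ; 600 nurse-hours to go.
Option 6 at 26: take 600 of its 2500 ; requirement met.
Cost = 2500×5 + 600×9 + 1500×14 + 1000×22 + 800×24 + 600×26 = 95700.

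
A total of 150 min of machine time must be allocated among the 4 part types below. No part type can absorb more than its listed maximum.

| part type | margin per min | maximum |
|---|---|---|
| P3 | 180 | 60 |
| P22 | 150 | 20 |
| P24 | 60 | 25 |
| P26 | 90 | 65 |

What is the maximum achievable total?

19950

Rank by margin per min: P3 180 > P22 150 > P26 90 > P24 60.
P3 takes 60 to reach its cap of 60 ; 90 left.
P22 takes 20 to reach its cap of 20 ; 70 left.
P26: +65 to 65 (cap) ; 5 left.
P24: +5 (room for 25) → 5. Pool exhausted.
Total = 180×60 + 150×20 + 60×5 + 90×65 = 19950.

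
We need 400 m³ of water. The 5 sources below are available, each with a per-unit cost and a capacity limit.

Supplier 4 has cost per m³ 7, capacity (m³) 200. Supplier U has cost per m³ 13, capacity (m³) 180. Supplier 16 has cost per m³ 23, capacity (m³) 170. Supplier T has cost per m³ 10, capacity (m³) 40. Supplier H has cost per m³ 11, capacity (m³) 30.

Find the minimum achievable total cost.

Fill from the cheapest source first.
Supplier 4 at 7: take all 200 m³ ; 200 still needed.
Take 40 from Supplier T at 10 ; need 160 more.
Supplier H (11): use full 30 ; 130 m³ to go.
Take 130 from Supplier U at 13 to finish.
Supplier 16: unused.
Cost = 200×7 + 40×10 + 30×11 + 130×13 = 3820.

3820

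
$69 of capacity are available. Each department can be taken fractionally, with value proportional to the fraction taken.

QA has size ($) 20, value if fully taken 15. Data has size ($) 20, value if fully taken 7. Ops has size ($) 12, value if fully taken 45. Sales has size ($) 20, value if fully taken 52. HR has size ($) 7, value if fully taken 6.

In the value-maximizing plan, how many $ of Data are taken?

Best value per unit of size first: Ops 45/12≈3.75, Sales 52/20≈2.6, HR 6/7≈0.857, QA 15/20≈0.75, Data 7/20≈0.35.
Take all of Ops (12 $, value 45) → 57 $ left.
Sales: take in full, 20 $ for value 52 → 37 left.
All 7 $ of HR fit (value 6) → 30 remain.
Take all of QA (20 $, value 15) → 10 $ left.
Fill the last 10 $ with part of Data: 10/20 of it earns 3.5.

10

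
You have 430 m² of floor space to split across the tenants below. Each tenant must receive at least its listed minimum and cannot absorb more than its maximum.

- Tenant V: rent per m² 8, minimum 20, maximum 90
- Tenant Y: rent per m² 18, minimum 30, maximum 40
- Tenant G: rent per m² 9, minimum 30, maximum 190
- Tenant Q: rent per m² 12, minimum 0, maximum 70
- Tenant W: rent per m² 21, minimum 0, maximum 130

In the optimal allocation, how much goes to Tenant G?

Meeting every minimum uses 20+30+30+0+0 = 80 m², leaving 350.
Order the tenants by rent per m²: Tenant W 21 > Tenant Y 18 > Tenant Q 12 > Tenant G 9 > Tenant V 8.
Tenant W: +130 to 130 (cap) ; 220 left.
Tenant Y takes 10 more to reach its cap of 40 ; 210 left.
Tenant Q: +70 to 70 (cap) ; 140 left.
Only 140 left; Tenant G takes them to reach 170.

170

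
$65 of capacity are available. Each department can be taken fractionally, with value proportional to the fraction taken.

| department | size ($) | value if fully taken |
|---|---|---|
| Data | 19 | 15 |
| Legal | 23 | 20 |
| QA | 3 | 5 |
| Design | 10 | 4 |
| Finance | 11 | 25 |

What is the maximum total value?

68.6

Sort by value density: Finance 25/11≈2.27, QA 5/3≈1.67, Legal 20/23≈0.87, Data 15/19≈0.789, Design 4/10≈0.4.
All 11 $ of Finance fit (value 25) → 54 remain.
Take all of QA (3 $, value 5) → 51 $ left.
All 23 $ of Legal fit (value 20) → 28 remain.
Data: take in full, 19 $ for value 15 → 9 left.
9 $ left: a 9/10 share of Design gives 4×9/10 = 3.6.
Total value = 68.6.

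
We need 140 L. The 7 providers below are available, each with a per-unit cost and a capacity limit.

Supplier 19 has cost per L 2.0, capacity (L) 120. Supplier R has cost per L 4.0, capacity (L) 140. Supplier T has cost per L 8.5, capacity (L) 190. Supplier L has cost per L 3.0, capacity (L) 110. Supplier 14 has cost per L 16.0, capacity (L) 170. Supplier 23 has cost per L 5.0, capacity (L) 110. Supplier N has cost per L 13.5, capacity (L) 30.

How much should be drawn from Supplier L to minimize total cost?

Use providers in increasing cost order.
Take 120 from Supplier 19 at 2.0 → need 20 more.
Take 20 from Supplier L at 3.0 to finish.
Supplier R, Supplier 23, Supplier T, Supplier N, Supplier 14: unused.

20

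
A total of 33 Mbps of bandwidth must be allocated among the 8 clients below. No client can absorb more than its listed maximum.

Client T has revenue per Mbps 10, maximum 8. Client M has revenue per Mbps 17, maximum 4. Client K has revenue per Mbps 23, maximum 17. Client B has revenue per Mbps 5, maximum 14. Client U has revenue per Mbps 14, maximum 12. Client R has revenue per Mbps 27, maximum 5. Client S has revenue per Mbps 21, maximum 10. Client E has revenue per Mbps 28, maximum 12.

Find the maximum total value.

839

Order the clients by revenue per Mbps: Client E 28 > Client R 27 > Client K 23 > Client S 21 > Client M 17 > Client U 14 > Client T 10 > Client B 5.
Client E takes 12 to reach its cap of 12 ; 21 left.
Give Client R 5 to hit its cap of 5 ; 16 left.
Only 16 left; Client K takes them to reach 16.
Total = 23×16 + 27×5 + 28×12 = 839.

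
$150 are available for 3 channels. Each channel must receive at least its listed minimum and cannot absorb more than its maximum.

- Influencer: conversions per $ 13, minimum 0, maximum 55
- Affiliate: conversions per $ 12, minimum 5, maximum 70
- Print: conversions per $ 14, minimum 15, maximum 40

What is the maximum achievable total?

Meeting every minimum uses 0+5+15 = 20 $, leaving 130.
Order the channels by conversions per $: Print 14 > Influencer 13 > Affiliate 12.
Give Print 25 more to hit its cap of 40 → 105 left.
Influencer takes 55 more to reach its cap of 55 → 50 left.
Affiliate: +50 (room for 65) → 55. Pool exhausted.
Total = 13×55 + 12×55 + 14×40 = 1935.

1935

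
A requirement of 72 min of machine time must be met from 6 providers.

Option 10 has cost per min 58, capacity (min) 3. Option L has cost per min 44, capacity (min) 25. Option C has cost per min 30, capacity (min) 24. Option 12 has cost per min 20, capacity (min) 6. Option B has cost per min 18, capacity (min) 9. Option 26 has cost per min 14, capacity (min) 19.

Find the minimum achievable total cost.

1884

Fill from the cheapest provider first.
Take 19 from Option 26 at 14 ; need 53 more.
Take 9 from Option B at 18 ; need 44 more.
Option 12 at 20: take all 6 min ; 38 still needed.
Option C (30): use full 24 ; 14 min to go.
Option L at 44: take 14 of its 25 ; requirement met.
Option 10: unused.
Cost = 19×14 + 9×18 + 6×20 + 24×30 + 14×44 = 1884.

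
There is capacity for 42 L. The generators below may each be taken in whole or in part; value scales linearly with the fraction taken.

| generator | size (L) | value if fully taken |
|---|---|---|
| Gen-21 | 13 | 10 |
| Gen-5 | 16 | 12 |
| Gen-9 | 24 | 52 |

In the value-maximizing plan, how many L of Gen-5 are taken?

Rank by value-to-size ratio: Gen-9 52/24≈2.17, Gen-21 10/13≈0.769, Gen-5 12/16≈0.75.
Take all of Gen-9 (24 L, value 52) — 18 L left.
Take all of Gen-21 (13 L, value 10) — 5 L left.
Fill the last 5 L with part of Gen-5: 5/16 of it earns 3.75.

5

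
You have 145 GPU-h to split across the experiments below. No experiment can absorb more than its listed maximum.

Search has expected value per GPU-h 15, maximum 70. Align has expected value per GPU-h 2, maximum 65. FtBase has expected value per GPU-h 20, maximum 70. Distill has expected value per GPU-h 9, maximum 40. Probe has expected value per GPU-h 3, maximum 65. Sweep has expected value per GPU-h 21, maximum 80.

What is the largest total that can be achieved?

2980

Order the experiments by expected value per GPU-h: Sweep 21 > FtBase 20 > Search 15 > Distill 9 > Probe 3 > Align 2.
Sweep: +80 to 80 (cap) — 65 left.
FtBase has room for 70 but only 65 remain, so it gets 65.
Total = 20×65 + 21×80 = 2980.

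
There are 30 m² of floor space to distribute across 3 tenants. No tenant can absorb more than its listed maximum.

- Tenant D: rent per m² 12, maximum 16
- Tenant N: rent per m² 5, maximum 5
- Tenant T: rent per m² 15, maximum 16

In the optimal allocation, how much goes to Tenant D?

14

Order the tenants by rent per m²: Tenant T 15 > Tenant D 12 > Tenant N 5.
Tenant T takes 16 to reach its cap of 16 → 14 left.
Tenant D has room for 16 but only 14 remain, so it gets 14.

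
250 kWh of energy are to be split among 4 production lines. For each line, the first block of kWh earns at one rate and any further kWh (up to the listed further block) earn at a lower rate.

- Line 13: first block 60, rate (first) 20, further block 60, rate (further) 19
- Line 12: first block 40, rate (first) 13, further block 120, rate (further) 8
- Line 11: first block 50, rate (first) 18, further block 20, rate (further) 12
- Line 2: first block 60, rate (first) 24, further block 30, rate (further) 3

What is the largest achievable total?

4940

Treat each block as its own option and order by rate: Line 2/T1 24 > Line 13/T1 20 > Line 13/T2 19 > Line 11/T1 18 > Line 12/T1 13 > Line 11/T2 12 > Line 12/T2 8 > Line 2/T2 3.
Line 2 T1 at 24: fill all 60 ; 190 left.
Line 13/T1 (20): +60 ; 130 left.
Line 13/T2 (19): +60 ; 70 left.
Line 11/T1 (18): +50 ; 20 left.
Line 12 T1 at 13: only 20 left, fill 20.
Total = 24×60 + 20×60 + 19×60 + 18×50 + 13×20 = 4940.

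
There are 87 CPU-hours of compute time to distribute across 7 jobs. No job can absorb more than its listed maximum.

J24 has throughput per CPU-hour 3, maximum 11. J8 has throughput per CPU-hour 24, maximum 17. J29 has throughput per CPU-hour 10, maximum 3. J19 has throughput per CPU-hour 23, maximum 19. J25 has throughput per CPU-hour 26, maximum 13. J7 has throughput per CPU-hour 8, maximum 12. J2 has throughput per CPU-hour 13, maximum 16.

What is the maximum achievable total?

Highest throughput per CPU-hour first: J25 26 > J8 24 > J19 23 > J2 13 > J29 10 > J7 8 > J24 3.
Give J25 13 to hit its cap of 13 → 74 left.
Give J8 17 to hit its cap of 17 → 57 left.
J19: +19 to 19 (cap) → 38 left.
J2: +16 to 16 (cap) → 22 left.
J29: +3 to 3 (cap) → 19 left.
J7 takes 12 to reach its cap of 12 → 7 left.
J24: +7 (room for 11) → 7. Pool exhausted.
Total = 3×7 + 24×17 + 10×3 + 23×19 + 26×13 + 8×12 + 13×16 = 1538.

1538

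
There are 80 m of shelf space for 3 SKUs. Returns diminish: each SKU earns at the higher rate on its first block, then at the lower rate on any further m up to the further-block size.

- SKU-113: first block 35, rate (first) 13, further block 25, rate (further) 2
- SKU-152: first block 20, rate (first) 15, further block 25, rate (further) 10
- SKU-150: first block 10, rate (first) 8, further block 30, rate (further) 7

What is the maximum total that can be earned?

Rank every tier by rate: SKU-152/first 15 > SKU-113/first 13 > SKU-152/second 10 > SKU-150/first 8 > SKU-150/second 7 > SKU-113/second 2.
SKU-152 first at 15: fill all 20 ; 60 left.
Fill SKU-113 first block (35 at 13) ; 25 left.
Fill SKU-152 second block (25 at 10) ; 0 left.
Total = 15×20 + 13×35 + 10×25 = 1005.

1005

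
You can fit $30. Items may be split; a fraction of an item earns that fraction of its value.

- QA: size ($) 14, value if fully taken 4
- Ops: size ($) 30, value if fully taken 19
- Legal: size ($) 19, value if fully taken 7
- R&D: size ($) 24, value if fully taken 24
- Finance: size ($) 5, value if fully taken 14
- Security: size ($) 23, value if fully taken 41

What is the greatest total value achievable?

57

Best value per unit of size first: Finance 14/5≈2.8, Security 41/23≈1.78, R&D 24/24≈1, Ops 19/30≈0.633, Legal 7/19≈0.368, QA 4/14≈0.286.
Finance: take in full, 5 $ for value 14 → 25 left.
All 23 $ of Security fit (value 41) → 2 remain.
2 $ left: a 2/24 share of R&D gives 24×2/24 = 2.
Total value = 57.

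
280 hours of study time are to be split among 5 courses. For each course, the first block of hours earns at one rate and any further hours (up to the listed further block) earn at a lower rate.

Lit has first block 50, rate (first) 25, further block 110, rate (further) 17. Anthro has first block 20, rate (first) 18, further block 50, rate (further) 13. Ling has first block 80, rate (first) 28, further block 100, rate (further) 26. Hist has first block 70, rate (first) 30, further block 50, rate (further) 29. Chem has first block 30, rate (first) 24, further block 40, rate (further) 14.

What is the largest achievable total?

Treat each block as its own option and order by rate: Hist/T1 30 > Hist/T2 29 > Ling/T1 28 > Ling/T2 26 > Lit/T1 25 > Chem/T1 24 > Anthro/T1 18 > Lit/T2 17 > Chem/T2 14 > Anthro/T2 13.
Hist/T1 (30): +70 — 210 left.
Hist T2 at 29: fill all 50 — 160 left.
Ling/T1 (28): +80 — 80 left.
80 remain; put them into Ling T2 at 26.
Total = 30×70 + 29×50 + 28×80 + 26×80 = 7870.

7870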